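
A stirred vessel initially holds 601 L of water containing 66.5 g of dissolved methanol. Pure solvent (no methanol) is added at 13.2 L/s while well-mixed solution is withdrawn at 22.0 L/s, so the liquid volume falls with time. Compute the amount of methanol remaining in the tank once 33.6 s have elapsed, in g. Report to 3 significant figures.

Total volume: dV/dt = Q_in − Q_out = -8.8000 L/s, so V(t) = 601 − 8.8000 t and V(33.6) = 305.32 L.
Solute balance: dm/dt = 0 − Q_out C = −Q_out m/V(t).
Separate: dm/m = −Q_out dt/V(t) ⇒ ln(m/m₀) = −(Q_out/(Q_in−Q_out)) ln(V/V₀).
m = m₀ (V₀/V)^(Q_out/(Q_in−Q_out)) = 66.5 × (601/305.32)^(-2.5000) = 12.233 g.

12.2 g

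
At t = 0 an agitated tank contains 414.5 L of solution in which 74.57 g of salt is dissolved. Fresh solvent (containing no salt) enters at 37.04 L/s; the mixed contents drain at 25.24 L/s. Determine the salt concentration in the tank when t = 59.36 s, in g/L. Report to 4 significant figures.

Total volume: dV/dt = Q_in − Q_out = 11.8000 L/s, so V(t) = 414.5 + 11.8000 t and V(59.36) = 1114.95 L.
Species balance (pure solvent in): dm/dt = −Q_out · m/V(t).
dm/m = −Q_out dt/(V₀ + 11.8000 t); integrating gives ln(m/m₀) = −(Q_out/(Q_in−Q_out)) ln(V/V₀).
m = m₀ (V₀/V)^(Q_out/(Q_in−Q_out)) = 74.57 × (414.5/1114.95)^(2.13898) = 8.98212 g.
C = m/V = 8.98212/1114.95 = 0.00805609 g/L.

0.008056 g/L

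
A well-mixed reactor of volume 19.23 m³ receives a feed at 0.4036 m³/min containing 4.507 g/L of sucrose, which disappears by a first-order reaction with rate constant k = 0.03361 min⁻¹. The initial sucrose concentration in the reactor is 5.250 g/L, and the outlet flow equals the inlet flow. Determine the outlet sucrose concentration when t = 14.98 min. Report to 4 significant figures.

3.285 g/L

Accumulation = in − out − consumed: V dC/dt = Q C_in − Q C − k V C.
dC/dt = (Q/V) C_in − (Q/V + k) C; effective rate a = Q/V + k = 0.0209880 + 0.03361 = 0.0545980 min⁻¹.
C_ss = Q C_in/(Q + kV) = 1.73254 g/L; C(t) = C_ss + (C₀ − C_ss) e^(−a t).
C(14.98) = 1.73254 + (3.51746)·e^(−0.0545980·14.98) = 1.73254 + (3.51746)·0.441367 = 3.28503 g/L.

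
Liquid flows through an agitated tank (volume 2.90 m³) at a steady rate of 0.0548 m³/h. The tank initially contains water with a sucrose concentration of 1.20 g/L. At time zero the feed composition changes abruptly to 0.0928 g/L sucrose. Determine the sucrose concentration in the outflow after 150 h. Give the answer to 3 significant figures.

Species balance on the tank: V dC/dt = Q(C_in − C).
Time constant τ = V/Q = 2.90/0.0548 = 52.920 h.
C approaches C_in exponentially: C(t) = C_in + (C₀ − C_in) e^(−t/τ).
C(150) = 0.0928 + (1.20 − 0.0928)·e^(−150/52.920) = 0.0928 + (1.1072)·0.058749 = 0.15785 g/L.

0.158 g/L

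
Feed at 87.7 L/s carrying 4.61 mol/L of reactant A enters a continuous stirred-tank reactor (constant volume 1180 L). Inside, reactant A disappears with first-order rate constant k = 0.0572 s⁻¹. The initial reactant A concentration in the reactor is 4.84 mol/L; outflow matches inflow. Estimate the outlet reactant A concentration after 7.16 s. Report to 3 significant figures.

3.48 mol/L

Species balance: V dC/dt = Q C_in − Q C − k V C.
This is linear with rate a = Q/V + k = 0.13152 s⁻¹.
C_ss = Q C_in/(Q + kV) = 2.6051 mol/L; C(t) = C_ss + (C₀ − C_ss) e^(−a t).
C(7.16) = 2.6051 + (2.2349)·e^(−0.13152·7.16) = 2.6051 + (2.2349)·0.38997 = 3.4766 mol/L.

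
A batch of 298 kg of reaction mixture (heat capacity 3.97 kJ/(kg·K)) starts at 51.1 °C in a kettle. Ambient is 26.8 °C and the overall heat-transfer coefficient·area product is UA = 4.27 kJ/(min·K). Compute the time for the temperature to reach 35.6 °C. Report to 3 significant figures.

281 min

M c_p dT/dt = −UA(T − T_amb).
τ = M c_p/UA = 277.06 min; T_ss = T_amb = 26.800 °C.
T(t) = T_ss + (T₀ − T_ss)e^(−t/τ); set T = 35.6:
t = −τ ln[(T − T_ss)/(T₀ − T_ss)] = −277.06 · ln(0.36214) = 281.42 min.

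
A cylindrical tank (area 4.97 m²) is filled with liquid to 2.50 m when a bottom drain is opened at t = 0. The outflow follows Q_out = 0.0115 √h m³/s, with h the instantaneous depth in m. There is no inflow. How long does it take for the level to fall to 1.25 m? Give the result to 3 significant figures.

400 s

With no inflow, A dh/dt = −0.0115 √h.
This is separable: 2 d(√h)/dt = −0.0115/A, so √h = √h₀ − (0.0115/(2A)) t.
t = 2A(√h₀ − √h)/0.0115 = 2·4.97·(√2.50 − √1.25)/0.0115
  = 9.9400 × (1.5811 − 1.1180) / 0.0115 = 400.28 s.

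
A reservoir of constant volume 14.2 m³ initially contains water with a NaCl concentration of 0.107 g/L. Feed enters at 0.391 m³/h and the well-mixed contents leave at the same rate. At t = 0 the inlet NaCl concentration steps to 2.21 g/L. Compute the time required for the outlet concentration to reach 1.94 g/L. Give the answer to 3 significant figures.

Species balance: V dC/dt = Q(C_in − C) ⇒ τ = V/Q = 36.317 h.
C(t) = C_in + (C₀ − C_in) e^(−t/τ). Set C = 1.94 and solve for t:
e^(−t/τ) = (C − C_in)/(C₀ − C_in) = (1.94 − 2.21)/(0.107 − 2.21) = 0.12839
t = −τ ln(…) = 36.317 × 2.0527 = 74.548 h.

74.5 h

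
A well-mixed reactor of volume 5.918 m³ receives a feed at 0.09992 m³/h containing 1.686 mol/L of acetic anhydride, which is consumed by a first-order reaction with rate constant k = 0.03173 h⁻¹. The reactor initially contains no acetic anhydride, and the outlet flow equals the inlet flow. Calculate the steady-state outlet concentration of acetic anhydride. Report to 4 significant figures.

0.5856 mol/L

Accumulation = in − out − consumed: V dC/dt = Q C_in − Q C − k V C.
At steady state: 0 = Q C_in − (Q + kV) C_ss, so C_ss = Q C_in/(Q + kV).
C_ss = 0.09992·1.686/(0.09992 + 0.03173·5.918) = 0.168465/0.287698 = 0.585562 mol/L.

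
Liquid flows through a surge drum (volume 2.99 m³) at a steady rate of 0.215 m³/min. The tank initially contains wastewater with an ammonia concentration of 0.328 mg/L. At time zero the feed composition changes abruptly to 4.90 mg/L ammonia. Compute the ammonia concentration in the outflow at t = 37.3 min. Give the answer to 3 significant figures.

Accumulation = in − out for the solute gives V dC/dt = Q(C_in − C).
So dC/dt = (C_in − C)/τ with τ = V/Q = 2.99/0.215 = 13.907 min.
Solution: C(t) = C_in + (C₀ − C_in) e^(−t/τ).
C(37.3) = 4.90 + (0.328 − 4.90)·e^(−37.3/13.907) = 4.90 + (-4.5720)·0.068419 = 4.5872 mg/L.

4.59 mg/L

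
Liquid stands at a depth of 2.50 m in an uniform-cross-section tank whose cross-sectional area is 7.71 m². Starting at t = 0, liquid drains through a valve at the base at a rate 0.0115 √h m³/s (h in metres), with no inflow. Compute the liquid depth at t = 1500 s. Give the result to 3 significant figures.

Accumulation of liquid (constant cross-section A): A dh/dt = −0.0115 √h.
Separate and integrate: 2(√h − √h₀) = −(0.0115/A) t.
√h = √2.50 − 0.0115·1500/(2·7.71) = 1.5811 − 1.1187 = 0.46246.
h = 0.46246² = 0.21387 m.

0.214 m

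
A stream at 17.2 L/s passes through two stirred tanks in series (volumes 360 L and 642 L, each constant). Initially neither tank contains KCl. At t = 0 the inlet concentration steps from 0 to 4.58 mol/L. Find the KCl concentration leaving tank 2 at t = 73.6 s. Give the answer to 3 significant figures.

Time constants: τᵢ = Vᵢ/Q for each well-mixed tank.
τ₁ = 360/17.2 = 20.930 s; τ₂ = 642/17.2 = 37.326 s.
Tank 1: C₁ = C_in(1 − e^(−t/τ₁)). Tank 2 (τ₁ ≠ τ₂): C₂ = C_in[1 − (τ₁ e^(−t/τ₁) − τ₂ e^(−t/τ₂))/(τ₁ − τ₂)].
At t = 73.6: e^(−t/τ₁) = 0.029705, e^(−t/τ₂) = 0.13920.
C₂ = 4.58·[1 − (20.930·0.029705 − 37.326·0.13920)/(-16.395)] = 4.58·0.72102 = 3.3023 mol/L.

3.30 mol/L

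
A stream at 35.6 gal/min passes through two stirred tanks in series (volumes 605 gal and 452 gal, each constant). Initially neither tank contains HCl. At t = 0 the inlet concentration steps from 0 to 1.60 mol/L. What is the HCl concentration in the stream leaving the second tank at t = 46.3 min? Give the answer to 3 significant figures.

Time constants: τᵢ = Vᵢ/Q for each well-mixed tank.
τ₁ = 605/35.6 = 16.994 min; τ₂ = 452/35.6 = 12.697 min.
Solving the cascade with C₁(0)=C₂(0)=0 gives C₂(t) = C_in[1 − (τ₁ e^(−t/τ₁) − τ₂ e^(−t/τ₂))/(τ₁ − τ₂)].
At t = 46.3: e^(−t/τ₁) = 0.065584, e^(−t/τ₂) = 0.026079.
C₂ = 1.60·[1 − (16.994·0.065584 − 12.697·0.026079)/(4.2978)] = 1.60·0.81771 = 1.3083 mol/L.

1.31 mol/L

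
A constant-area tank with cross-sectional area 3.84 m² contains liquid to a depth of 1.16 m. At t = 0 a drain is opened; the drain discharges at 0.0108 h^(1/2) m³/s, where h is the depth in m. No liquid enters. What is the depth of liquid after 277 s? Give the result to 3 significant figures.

Mass balance (ρ constant): A dh/dt = −0.0108 √h.
This is separable: 2 d(√h)/dt = −0.0108/A, so √h = √h₀ − (0.0108/(2A)) t.
√h = √1.16 − 0.0108·277/(2·3.84) = 1.0770 − 0.38953 = 0.68750.
h = 0.68750² = 0.47266 m.

0.473 m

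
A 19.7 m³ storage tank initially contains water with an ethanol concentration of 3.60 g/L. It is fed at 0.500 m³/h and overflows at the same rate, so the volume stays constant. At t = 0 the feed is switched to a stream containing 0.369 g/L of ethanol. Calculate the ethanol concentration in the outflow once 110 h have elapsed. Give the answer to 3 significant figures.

Transient balance on the dissolved component: V dC/dt = Q(C_in − C).
Rewrite as dC/dt + C/τ = C_in/τ, τ = V/Q = 39.400 h.
C approaches C_in exponentially: C(t) = C_in + (C₀ − C_in) e^(−t/τ).
C(110) = 0.369 + (3.60 − 0.369)·e^(−110/39.400) = 0.369 + (3.2310)·0.061306 = 0.56708 g/L.

0.567 g/L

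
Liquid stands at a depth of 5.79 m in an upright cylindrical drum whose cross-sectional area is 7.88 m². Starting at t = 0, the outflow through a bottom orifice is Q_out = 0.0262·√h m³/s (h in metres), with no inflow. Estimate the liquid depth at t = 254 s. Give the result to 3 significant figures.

3.94 m

Unsteady balance on liquid volume: A dh/dt = −0.0262 √h.
This is separable: 2 d(√h)/dt = −0.0262/A, so √h = √h₀ − (0.0262/(2A)) t.
√h = √5.79 − 0.0262·254/(2·7.88) = 2.4062 − 0.42226 = 1.9840.
h = 1.9840² = 3.9362 m.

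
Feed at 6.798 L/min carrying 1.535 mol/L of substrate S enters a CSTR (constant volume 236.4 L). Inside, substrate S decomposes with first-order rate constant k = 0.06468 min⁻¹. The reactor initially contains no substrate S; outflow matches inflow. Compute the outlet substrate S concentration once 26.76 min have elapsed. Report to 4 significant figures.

0.4337 mol/L

Accumulation = in − out − consumed: V dC/dt = Q C_in − Q C − k V C.
This is linear with rate a = Q/V + k = 0.0934363 min⁻¹.
C_ss = Q C_in/(Q + kV) = 0.472418 mol/L; C(t) = C_ss + (C₀ − C_ss) e^(−a t).
C(26.76) = 0.472418 + (-0.472418)·e^(−0.0934363·26.76) = 0.472418 + (-0.472418)·0.0820557 = 0.433653 mol/L.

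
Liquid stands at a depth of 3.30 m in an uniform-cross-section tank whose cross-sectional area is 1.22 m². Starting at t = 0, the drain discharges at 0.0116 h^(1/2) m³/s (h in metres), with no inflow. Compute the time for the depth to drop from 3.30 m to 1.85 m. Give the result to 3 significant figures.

With no inflow, A dh/dt = −0.0116 √h.
∫ h^(−1/2) dh = −(0.0116/A) ∫ dt, giving 2√h = 2√h₀ − (0.0116/A) t.
t = 2A(√h₀ − √h)/0.0116 = 2·1.22·(√3.30 − √1.85)/0.0116
  = 2.4400 × (1.8166 − 1.3601) / 0.0116 = 96.010 s.

96.0 s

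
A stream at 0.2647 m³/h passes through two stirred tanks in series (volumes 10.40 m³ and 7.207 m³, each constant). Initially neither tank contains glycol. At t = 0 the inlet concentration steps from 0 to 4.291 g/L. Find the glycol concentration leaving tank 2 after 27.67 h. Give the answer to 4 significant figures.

0.8856 g/L

Time constants: τᵢ = Vᵢ/Q for each well-mixed tank.
τ₁ = 10.40/0.2647 = 39.2898 h; τ₂ = 7.207/0.2647 = 27.2270 h.
Solving the cascade with C₁(0)=C₂(0)=0 gives C₂(t) = C_in[1 − (τ₁ e^(−t/τ₁) − τ₂ e^(−t/τ₂))/(τ₁ − τ₂)].
At t = 27.67: e^(−t/τ₁) = 0.494477, e^(−t/τ₂) = 0.361943.
C₂ = 4.291·[1 − (39.2898·0.494477 − 27.2270·0.361943)/(12.0627)] = 4.291·0.206377 = 0.885564 g/L.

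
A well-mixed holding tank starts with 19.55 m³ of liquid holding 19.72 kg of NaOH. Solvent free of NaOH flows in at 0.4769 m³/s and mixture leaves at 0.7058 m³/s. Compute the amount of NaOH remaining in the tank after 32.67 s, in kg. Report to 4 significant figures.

Let m(t) be the amount of NaOH. Volume: V(t) = V₀ + (Q_in − Q_out) t = 19.55 − 0.228900 t; V(32.67) = 12.0718 m³.
Solute balance: dm/dt = 0 − Q_out C = −Q_out m/V(t).
Separate: dm/m = −Q_out dt/V(t) ⇒ ln(m/m₀) = −(Q_out/(Q_in−Q_out)) ln(V/V₀).
m = m₀ (V₀/V)^(Q_out/(Q_in−Q_out)) = 19.72 × (19.55/12.0718)^(-3.08344) = 4.45981 kg.

4.460 kg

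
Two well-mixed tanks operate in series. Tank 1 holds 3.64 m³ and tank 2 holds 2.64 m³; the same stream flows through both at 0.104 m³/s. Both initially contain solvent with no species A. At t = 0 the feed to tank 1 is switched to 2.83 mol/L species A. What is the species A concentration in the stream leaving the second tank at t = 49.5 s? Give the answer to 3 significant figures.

1.39 mol/L

Each tank obeys Vᵢ dCᵢ/dt = Q(Cᵢ₋₁ − Cᵢ), so τᵢ = Vᵢ/Q.
τ₁ = 3.64/0.104 = 35.000 s; τ₂ = 2.64/0.104 = 25.385 s.
Tank 1: C₁ = C_in(1 − e^(−t/τ₁)). Tank 2 (τ₁ ≠ τ₂): C₂ = C_in[1 − (τ₁ e^(−t/τ₁) − τ₂ e^(−t/τ₂))/(τ₁ − τ₂)].
At t = 49.5: e^(−t/τ₁) = 0.24310, e^(−t/τ₂) = 0.14227.
C₂ = 2.83·[1 − (35.000·0.24310 − 25.385·0.14227)/(9.6154)] = 2.83·0.49072 = 1.3887 mol/L.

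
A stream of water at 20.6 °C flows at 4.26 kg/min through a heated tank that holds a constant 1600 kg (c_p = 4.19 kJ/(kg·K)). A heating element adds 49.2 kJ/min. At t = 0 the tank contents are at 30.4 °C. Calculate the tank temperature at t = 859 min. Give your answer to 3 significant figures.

First-law balance (no shaft work): M c_p dT/dt = ṁ c_p (T_in − T) + 49.2.
τ = M/ṁ = 375.59 min; T_ss = T_in + Q̇/(ṁ c_p) = 20.6 + 49.2/(4.26·4.19) = 23.356 °C.
This is linear first-order; T(t) = T_ss + (T₀ − T_ss) e^(−t/τ).
T(859) = 23.356 + (7.0436)·e^(−859/375.59) = 23.356 + (7.0436)·0.10156 = 24.072 °C.

24.1 °C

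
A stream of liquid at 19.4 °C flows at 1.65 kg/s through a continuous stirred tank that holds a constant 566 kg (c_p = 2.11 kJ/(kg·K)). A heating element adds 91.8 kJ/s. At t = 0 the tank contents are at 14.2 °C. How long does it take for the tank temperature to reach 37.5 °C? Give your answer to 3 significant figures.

M c_p dT/dt = ṁ c_p (T_in − T) + Q̇.
τ = M/ṁ = 343.03 s; T_ss = T_in + Q̇/(ṁ c_p) = 45.768 °C.
T(t) = T_ss + (T₀ − T_ss) e^(−t/τ). Set T = 37.5:
e^(−t/τ) = (37.5 − 45.768)/(14.2 − 45.768) = 0.26191
t = −343.03 · ln(0.26191) = 459.58 s.

460 s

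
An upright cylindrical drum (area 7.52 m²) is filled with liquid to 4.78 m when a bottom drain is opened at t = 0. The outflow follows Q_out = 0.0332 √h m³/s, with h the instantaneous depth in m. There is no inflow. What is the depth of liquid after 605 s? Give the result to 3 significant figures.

0.724 m

With no inflow, A dh/dt = −0.0332 √h.
∫ h^(−1/2) dh = −(0.0332/A) ∫ dt, giving 2√h = 2√h₀ − (0.0332/A) t.
√h = √4.78 − 0.0332·605/(2·7.52) = 2.1863 − 1.3355 = 0.85082.
h = 0.85082² = 0.72389 m.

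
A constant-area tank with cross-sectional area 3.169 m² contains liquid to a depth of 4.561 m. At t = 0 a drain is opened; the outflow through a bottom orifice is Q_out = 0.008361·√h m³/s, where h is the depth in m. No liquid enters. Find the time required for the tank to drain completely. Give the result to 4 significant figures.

1619 s

Unsteady balance on liquid volume: A dh/dt = −0.008361 √h.
This is separable: 2 d(√h)/dt = −0.008361/A, so √h = √h₀ − (0.008361/(2A)) t.
Set h = 0: 2√h₀ = (0.008361/A) t_empty ⇒ t_empty = 2A√h₀/0.008361.
t_empty = 2·3.169·√4.561/0.008361 = 6.33800·2.13565/0.008361 = 1618.92 s.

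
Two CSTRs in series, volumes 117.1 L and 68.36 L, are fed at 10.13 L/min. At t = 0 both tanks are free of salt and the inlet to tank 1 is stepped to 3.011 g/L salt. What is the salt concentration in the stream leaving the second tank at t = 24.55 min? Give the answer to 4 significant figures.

Each tank obeys Vᵢ dCᵢ/dt = Q(Cᵢ₋₁ − Cᵢ), so τᵢ = Vᵢ/Q.
τ₁ = 117.1/10.13 = 11.5597 min; τ₂ = 68.36/10.13 = 6.74827 min.
Tank 1: C₁ = C_in(1 − e^(−t/τ₁)). Tank 2 (τ₁ ≠ τ₂): C₂ = C_in[1 − (τ₁ e^(−t/τ₁) − τ₂ e^(−t/τ₂))/(τ₁ − τ₂)].
At t = 24.55: e^(−t/τ₁) = 0.119582, e^(−t/τ₂) = 0.0263057.
C₂ = 3.011·[1 − (11.5597·0.119582 − 6.74827·0.0263057)/(4.81145)] = 3.011·0.749594 = 2.25703 g/L.

2.257 g/L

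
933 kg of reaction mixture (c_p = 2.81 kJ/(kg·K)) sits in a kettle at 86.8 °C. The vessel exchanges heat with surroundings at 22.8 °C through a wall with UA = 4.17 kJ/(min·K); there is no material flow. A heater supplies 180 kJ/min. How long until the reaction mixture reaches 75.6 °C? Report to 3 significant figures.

First-law balance (no shaft work): M c_p dT/dt = −UA(T − T_amb) + Q̇.
τ = M c_p/UA = 628.71 min; T_ss = T_amb + Q̇/UA = 22.8 + 180/4.17 = 65.965 °C.
T(t) = T_ss + (T₀ − T_ss)e^(−t/τ); set T = 75.6:
t = −τ ln[(T − T_ss)/(T₀ − T_ss)] = −628.71 · ln(0.46243) = 484.90 min.

485 min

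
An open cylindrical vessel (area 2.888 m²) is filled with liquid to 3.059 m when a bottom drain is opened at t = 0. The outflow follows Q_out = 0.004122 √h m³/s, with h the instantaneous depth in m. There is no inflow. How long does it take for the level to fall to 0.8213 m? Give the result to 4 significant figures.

1181 s

A dh/dt = −Q_out = −0.004122 √h.
∫ h^(−1/2) dh = −(0.004122/A) ∫ dt, giving 2√h = 2√h₀ − (0.004122/A) t.
t = 2A(√h₀ − √h)/0.004122 = 2·2.888·(√3.059 − √0.8213)/0.004122
  = 5.77600 × (1.74900 − 0.906256) / 0.004122 = 1180.90 s.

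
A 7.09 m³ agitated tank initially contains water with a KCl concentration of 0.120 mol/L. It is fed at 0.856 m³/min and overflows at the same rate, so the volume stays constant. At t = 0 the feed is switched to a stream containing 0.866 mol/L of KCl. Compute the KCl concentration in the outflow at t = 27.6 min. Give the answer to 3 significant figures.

Unsteady species balance (constant V, well mixed): V dC/dt = Q(C_in − C).
So dC/dt = (C_in − C)/τ with τ = V/Q = 7.09/0.856 = 8.2827 min.
Integrating: C(t) = C_in + (C₀ − C_in) e^(−t/τ).
C(27.6) = 0.866 + (0.120 − 0.866)·e^(−27.6/8.2827) = 0.866 + (-0.74600)·0.035713 = 0.83936 mol/L.

0.839 mol/L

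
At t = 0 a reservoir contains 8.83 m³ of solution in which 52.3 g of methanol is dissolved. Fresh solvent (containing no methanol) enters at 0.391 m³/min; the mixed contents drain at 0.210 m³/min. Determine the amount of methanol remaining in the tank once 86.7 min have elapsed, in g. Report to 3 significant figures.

Total volume: dV/dt = Q_in − Q_out = 0.18100 m³/min, so V(t) = 8.83 + 0.18100 t and V(86.7) = 24.523 m³.
No methanol enters, so dm/dt = −Q_out · (m/V).
dm/m = −Q_out dt/(V₀ + 0.18100 t); integrating gives ln(m/m₀) = −(Q_out/(Q_in−Q_out)) ln(V/V₀).
m = m₀ (V₀/V)^(Q_out/(Q_in−Q_out)) = 52.3 × (8.83/24.523)^(1.1602) = 15.989 g.

16.0 g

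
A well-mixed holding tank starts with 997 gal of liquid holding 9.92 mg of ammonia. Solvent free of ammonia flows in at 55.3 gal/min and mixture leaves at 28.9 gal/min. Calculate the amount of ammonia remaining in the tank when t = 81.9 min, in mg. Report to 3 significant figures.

2.81 mg

Let m(t) be the amount of ammonia. Volume: V(t) = V₀ + (Q_in − Q_out) t = 997 + 26.400 t; V(81.9) = 3159.2 gal.
No ammonia enters, so dm/dt = −Q_out · (m/V).
dm/m = −Q_out dt/(V₀ + 26.400 t); integrating gives ln(m/m₀) = −(Q_out/(Q_in−Q_out)) ln(V/V₀).
m = m₀ (V₀/V)^(Q_out/(Q_in−Q_out)) = 9.92 × (997/3159.2)^(1.0947) = 2.8067 mg.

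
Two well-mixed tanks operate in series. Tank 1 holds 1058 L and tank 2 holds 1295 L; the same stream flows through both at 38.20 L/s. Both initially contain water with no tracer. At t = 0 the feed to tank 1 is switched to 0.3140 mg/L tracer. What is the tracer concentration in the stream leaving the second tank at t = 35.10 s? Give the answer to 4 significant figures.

Each tank obeys Vᵢ dCᵢ/dt = Q(Cᵢ₋₁ − Cᵢ), so τᵢ = Vᵢ/Q.
τ₁ = 1058/38.20 = 27.6963 s; τ₂ = 1295/38.20 = 33.9005 s.
Tank 1: C₁ = C_in(1 − e^(−t/τ₁)). Tank 2 (τ₁ ≠ τ₂): C₂ = C_in[1 − (τ₁ e^(−t/τ₁) − τ₂ e^(−t/τ₂))/(τ₁ − τ₂)].
At t = 35.10: e^(−t/τ₁) = 0.281586, e^(−t/τ₂) = 0.355091.
C₂ = 0.3140·[1 − (27.6963·0.281586 − 33.9005·0.355091)/(-6.20419)] = 0.3140·0.316777 = 0.0994680 mg/L.

0.09947 mg/L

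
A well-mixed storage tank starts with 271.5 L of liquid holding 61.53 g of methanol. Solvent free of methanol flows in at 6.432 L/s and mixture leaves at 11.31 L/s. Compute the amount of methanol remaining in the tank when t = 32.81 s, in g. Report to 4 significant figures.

Let m(t) be the amount of methanol. Volume: V(t) = V₀ + (Q_in − Q_out) t = 271.5 − 4.87800 t; V(32.81) = 111.453 L.
Solute balance: dm/dt = 0 − Q_out C = −Q_out m/V(t).
dm/m = −Q_out dt/(V₀ − 4.87800 t); integrating gives ln(m/m₀) = −(Q_out/(Q_in−Q_out)) ln(V/V₀).
m = m₀ (V₀/V)^(Q_out/(Q_in−Q_out)) = 61.53 × (271.5/111.453)^(-2.31857) = 7.80807 g.

7.808 g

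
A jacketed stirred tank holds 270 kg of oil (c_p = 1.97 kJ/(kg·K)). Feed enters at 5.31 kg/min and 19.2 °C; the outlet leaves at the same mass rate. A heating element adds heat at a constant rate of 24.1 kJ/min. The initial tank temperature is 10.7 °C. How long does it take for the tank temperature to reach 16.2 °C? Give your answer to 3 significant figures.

M c_p dT/dt = ṁ c_p (T_in − T) + Q̇.
τ = M/ṁ = 50.847 min; T_ss = T_in + Q̇/(ṁ c_p) = 21.504 °C.
T(t) = T_ss + (T₀ − T_ss) e^(−t/τ). Set T = 16.2:
e^(−t/τ) = (16.2 − 21.504)/(10.7 − 21.504) = 0.49092
t = −50.847 · ln(0.49092) = 36.176 min.

36.2 min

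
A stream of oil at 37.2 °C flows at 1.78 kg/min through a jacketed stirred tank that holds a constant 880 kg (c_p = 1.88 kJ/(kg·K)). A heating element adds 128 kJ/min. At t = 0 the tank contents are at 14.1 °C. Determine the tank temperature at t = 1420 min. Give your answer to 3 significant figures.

72.0 °C

Unsteady energy balance on the tank contents: M c_p dT/dt = ṁ c_p (T_in − T) + 128.
Rearrange: dT/dt = (T_ss − T)/τ with τ = M/ṁ = 494.38 min and T_ss = T_in + Q̇/(ṁ c_p) = 75.450 °C.
This is linear first-order; T(t) = T_ss + (T₀ − T_ss) e^(−t/τ).
T(1420) = 75.450 + (-61.350)·e^(−1420/494.38) = 75.450 + (-61.350)·0.056570 = 71.979 °C.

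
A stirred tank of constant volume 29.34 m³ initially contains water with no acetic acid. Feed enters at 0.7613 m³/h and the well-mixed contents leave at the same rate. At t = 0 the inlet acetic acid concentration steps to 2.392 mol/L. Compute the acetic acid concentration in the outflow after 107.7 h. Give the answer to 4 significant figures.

Accumulation = in − out for the solute gives V dC/dt = Q(C_in − C).
Rewrite as dC/dt + C/τ = C_in/τ, τ = V/Q = 38.5393 h.
Solution: C(t) = C_in + (C₀ − C_in) e^(−t/τ).
C(107.7) = 2.392 + (0 − 2.392)·e^(−107.7/38.5393) = 2.392 + (-2.39200)·0.0611426 = 2.24575 mol/L.

2.246 mol/L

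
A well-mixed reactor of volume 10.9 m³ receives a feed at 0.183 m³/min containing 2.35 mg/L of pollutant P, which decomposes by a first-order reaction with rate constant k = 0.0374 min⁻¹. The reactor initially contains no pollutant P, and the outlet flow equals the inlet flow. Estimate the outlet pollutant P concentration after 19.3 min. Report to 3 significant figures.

0.472 mg/L

Accumulation = in − out − consumed: V dC/dt = Q C_in − Q C − k V C.
This is linear with rate a = Q/V + k = 0.054189 min⁻¹.
C_ss = Q C_in/(Q + kV) = 0.72808 mg/L; C(t) = C_ss + (C₀ − C_ss) e^(−a t).
C(19.3) = 0.72808 + (-0.72808)·e^(−0.054189·19.3) = 0.72808 + (-0.72808)·0.35139 = 0.47224 mg/L.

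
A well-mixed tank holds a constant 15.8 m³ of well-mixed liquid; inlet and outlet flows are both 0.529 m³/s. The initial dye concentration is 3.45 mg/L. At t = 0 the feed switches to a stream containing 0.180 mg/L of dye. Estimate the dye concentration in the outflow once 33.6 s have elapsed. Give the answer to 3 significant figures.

Unsteady species balance (constant V, well mixed): V dC/dt = Q(C_in − C).
Time constant τ = V/Q = 15.8/0.529 = 29.868 s.
This is linear first-order; C(t) = C_in + (C₀ − C_in) e^(−t/τ).
C(33.6) = 0.180 + (3.45 − 0.180)·e^(−33.6/29.868) = 0.180 + (3.2700)·0.32466 = 1.2417 mg/L.

1.24 mg/L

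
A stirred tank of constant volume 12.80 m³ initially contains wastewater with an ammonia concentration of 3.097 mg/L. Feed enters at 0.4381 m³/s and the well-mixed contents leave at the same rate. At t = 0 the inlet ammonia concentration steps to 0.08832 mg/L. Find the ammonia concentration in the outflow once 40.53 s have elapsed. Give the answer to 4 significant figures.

0.8398 mg/L

Mass balance on the solute (V constant): V dC/dt = Q(C_in − C).
Time constant τ = V/Q = 12.80/0.4381 = 29.2171 s.
This is linear first-order; C(t) = C_in + (C₀ − C_in) e^(−t/τ).
C(40.53) = 0.08832 + (3.097 − 0.08832)·e^(−40.53/29.2171) = 0.08832 + (3.00868)·0.249773 = 0.839807 mg/L.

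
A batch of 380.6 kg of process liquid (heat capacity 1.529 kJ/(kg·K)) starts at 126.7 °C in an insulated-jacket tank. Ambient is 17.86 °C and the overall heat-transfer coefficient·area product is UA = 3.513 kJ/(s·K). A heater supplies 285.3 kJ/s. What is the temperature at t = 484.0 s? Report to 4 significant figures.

Lumped-capacitance energy balance: M c_p dT/dt = UA(T_amb − T) + Q̇.
dT/dt = (T_ss − T)/τ with T_ss = T_amb + Q̇/UA = 17.86 + 285.3/3.513 = 99.0726 °C, τ = M c_p/UA = 380.6·1.529/3.513 = 165.653 s.
T approaches T_ss exponentially: T(t) = T_ss + (T₀ − T_ss) e^(−t/τ).
T(484.0) = 99.0726 + (27.6274)·0.0538379 = 100.560 °C.

100.6 °C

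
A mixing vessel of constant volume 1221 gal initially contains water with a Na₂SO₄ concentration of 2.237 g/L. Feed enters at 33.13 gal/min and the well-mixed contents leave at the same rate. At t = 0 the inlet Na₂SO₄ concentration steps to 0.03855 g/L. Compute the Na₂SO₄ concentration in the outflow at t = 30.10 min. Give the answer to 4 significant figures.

Accumulation = in − out for the solute gives V dC/dt = Q(C_in − C).
So dC/dt = (C_in − C)/τ with τ = V/Q = 1221/33.13 = 36.8548 min.
C approaches C_in exponentially: C(t) = C_in + (C₀ − C_in) e^(−t/τ).
C(30.10) = 0.03855 + (2.237 − 0.03855)·e^(−30.10/36.8548) = 0.03855 + (2.19845)·0.441879 = 1.01000 g/L.

1.010 g/L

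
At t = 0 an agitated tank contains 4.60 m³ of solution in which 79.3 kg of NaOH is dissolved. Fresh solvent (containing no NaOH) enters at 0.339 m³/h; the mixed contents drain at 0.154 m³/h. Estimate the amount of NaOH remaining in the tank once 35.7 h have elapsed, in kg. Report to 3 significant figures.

Total volume: dV/dt = Q_in − Q_out = 0.18500 m³/h, so V(t) = 4.60 + 0.18500 t and V(35.7) = 11.205 m³.
Species balance (pure solvent in): dm/dt = −Q_out · m/V(t).
dm/m = −Q_out dt/(V₀ + 0.18500 t); integrating gives ln(m/m₀) = −(Q_out/(Q_in−Q_out)) ln(V/V₀).
m = m₀ (V₀/V)^(Q_out/(Q_in−Q_out)) = 79.3 × (4.60/11.205)^(0.83243) = 37.794 kg.

37.8 kg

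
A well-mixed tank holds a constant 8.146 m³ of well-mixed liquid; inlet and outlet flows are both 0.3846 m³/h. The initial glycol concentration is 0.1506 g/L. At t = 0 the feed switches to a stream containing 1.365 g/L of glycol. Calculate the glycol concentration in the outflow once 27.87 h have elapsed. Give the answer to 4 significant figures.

1.039 g/L

Mass balance on the solute (V constant): V dC/dt = Q(C_in − C).
Rewrite as dC/dt + C/τ = C_in/τ, τ = V/Q = 21.1804 h.
This is linear first-order; C(t) = C_in + (C₀ − C_in) e^(−t/τ).
C(27.87) = 1.365 + (0.1506 − 1.365)·e^(−27.87/21.1804) = 1.365 + (-1.21440)·0.268250 = 1.03924 g/L.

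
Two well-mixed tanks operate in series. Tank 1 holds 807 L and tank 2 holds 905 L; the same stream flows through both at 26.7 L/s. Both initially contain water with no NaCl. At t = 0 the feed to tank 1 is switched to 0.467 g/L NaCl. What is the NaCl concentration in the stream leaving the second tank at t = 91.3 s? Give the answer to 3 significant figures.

0.363 g/L

Each tank obeys Vᵢ dCᵢ/dt = Q(Cᵢ₋₁ − Cᵢ), so τᵢ = Vᵢ/Q.
τ₁ = 807/26.7 = 30.225 s; τ₂ = 905/26.7 = 33.895 s.
Solving the cascade with C₁(0)=C₂(0)=0 gives C₂(t) = C_in[1 − (τ₁ e^(−t/τ₁) − τ₂ e^(−t/τ₂))/(τ₁ − τ₂)].
At t = 91.3: e^(−t/τ₁) = 0.048767, e^(−t/τ₂) = 0.067637.
C₂ = 0.467·[1 − (30.225·0.048767 − 33.895·0.067637)/(-3.6704)] = 0.467·0.77697 = 0.36285 g/L.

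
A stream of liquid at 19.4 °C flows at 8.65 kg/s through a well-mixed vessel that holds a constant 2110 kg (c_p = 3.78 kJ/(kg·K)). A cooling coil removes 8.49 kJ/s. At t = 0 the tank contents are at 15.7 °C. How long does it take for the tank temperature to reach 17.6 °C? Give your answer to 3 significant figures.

Unsteady energy balance on the tank contents: M c_p dT/dt = ṁ c_p (T_in − T) − 8.49.
τ = M/ṁ = 243.93 s; T_ss = T_in − Q̇/(ṁ c_p) = 19.140 °C.
T(t) = T_ss + (T₀ − T_ss) e^(−t/τ). Set T = 17.6:
e^(−t/τ) = (17.6 − 19.140)/(15.7 − 19.140) = 0.44773
t = −243.93 · ln(0.44773) = 196.01 s.

196 s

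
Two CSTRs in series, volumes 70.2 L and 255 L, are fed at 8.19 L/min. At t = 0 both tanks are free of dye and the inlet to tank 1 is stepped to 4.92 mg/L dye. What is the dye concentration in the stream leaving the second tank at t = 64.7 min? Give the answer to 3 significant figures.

Time constants: τᵢ = Vᵢ/Q for each well-mixed tank.
τ₁ = 70.2/8.19 = 8.5714 min; τ₂ = 255/8.19 = 31.136 min.
Solving the cascade with C₁(0)=C₂(0)=0 gives C₂(t) = C_in[1 − (τ₁ e^(−t/τ₁) − τ₂ e^(−t/τ₂))/(τ₁ − τ₂)].
At t = 64.7: e^(−t/τ₁) = 0.00052699, e^(−t/τ₂) = 0.12518.
C₂ = 4.92·[1 − (8.5714·0.00052699 − 31.136·0.12518)/(-22.564)] = 4.92·0.82747 = 4.0712 mg/L.

4.07 mg/L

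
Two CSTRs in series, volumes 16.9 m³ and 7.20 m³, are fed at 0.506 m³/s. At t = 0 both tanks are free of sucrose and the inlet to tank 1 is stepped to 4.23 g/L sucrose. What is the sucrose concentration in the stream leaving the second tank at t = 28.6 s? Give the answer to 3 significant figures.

1.52 g/L

Time constants: τᵢ = Vᵢ/Q for each well-mixed tank.
τ₁ = 16.9/0.506 = 33.399 s; τ₂ = 7.20/0.506 = 14.229 s.
Tank 1: C₁ = C_in(1 − e^(−t/τ₁)). Tank 2 (τ₁ ≠ τ₂): C₂ = C_in[1 − (τ₁ e^(−t/τ₁) − τ₂ e^(−t/τ₂))/(τ₁ − τ₂)].
At t = 28.6: e^(−t/τ₁) = 0.42473, e^(−t/τ₂) = 0.13400.
C₂ = 4.23·[1 − (33.399·0.42473 − 14.229·0.13400)/(19.170)] = 4.23·0.35947 = 1.5206 g/L.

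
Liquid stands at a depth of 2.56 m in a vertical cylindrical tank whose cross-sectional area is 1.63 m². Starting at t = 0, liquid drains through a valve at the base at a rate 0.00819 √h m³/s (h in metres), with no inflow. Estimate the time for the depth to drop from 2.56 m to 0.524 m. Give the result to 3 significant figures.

349 s

With no inflow, A dh/dt = −0.00819 √h.
This is separable: 2 d(√h)/dt = −0.00819/A, so √h = √h₀ − (0.00819/(2A)) t.
t = 2A(√h₀ − √h)/0.00819 = 2·1.63·(√2.56 − √0.524)/0.00819
  = 3.2600 × (1.6000 − 0.72388) / 0.00819 = 348.74 s.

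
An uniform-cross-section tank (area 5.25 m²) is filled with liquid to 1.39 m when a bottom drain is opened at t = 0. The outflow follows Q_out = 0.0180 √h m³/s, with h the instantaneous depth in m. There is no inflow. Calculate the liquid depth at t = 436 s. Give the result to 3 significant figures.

A dh/dt = −Q_out = −0.0180 √h.
Separate and integrate: 2(√h − √h₀) = −(0.0180/A) t.
√h = √1.39 − 0.0180·436/(2·5.25) = 1.1790 − 0.74743 = 0.43155.
h = 0.43155² = 0.18624 m.

0.186 m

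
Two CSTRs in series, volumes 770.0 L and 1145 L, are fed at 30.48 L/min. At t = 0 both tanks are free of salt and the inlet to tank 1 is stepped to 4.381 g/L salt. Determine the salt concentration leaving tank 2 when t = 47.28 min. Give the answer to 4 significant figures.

1.966 g/L

Time constants: τᵢ = Vᵢ/Q for each well-mixed tank.
τ₁ = 770.0/30.48 = 25.2625 min; τ₂ = 1145/30.48 = 37.5656 min.
Solving the cascade with C₁(0)=C₂(0)=0 gives C₂(t) = C_in[1 − (τ₁ e^(−t/τ₁) − τ₂ e^(−t/τ₂))/(τ₁ − τ₂)].
At t = 47.28: e^(−t/τ₁) = 0.153885, e^(−t/τ₂) = 0.284052.
C₂ = 4.381·[1 − (25.2625·0.153885 − 37.5656·0.284052)/(-12.3031)] = 4.381·0.448671 = 1.96563 g/L.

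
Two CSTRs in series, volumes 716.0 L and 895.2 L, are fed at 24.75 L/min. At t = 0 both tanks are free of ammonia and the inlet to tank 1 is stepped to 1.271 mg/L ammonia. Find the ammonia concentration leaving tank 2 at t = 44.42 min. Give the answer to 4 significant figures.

Time constants: τᵢ = Vᵢ/Q for each well-mixed tank.
τ₁ = 716.0/24.75 = 28.9293 min; τ₂ = 895.2/24.75 = 36.1697 min.
Solving the cascade with C₁(0)=C₂(0)=0 gives C₂(t) = C_in[1 − (τ₁ e^(−t/τ₁) − τ₂ e^(−t/τ₂))/(τ₁ − τ₂)].
At t = 44.42: e^(−t/τ₁) = 0.215355, e^(−t/τ₂) = 0.292849.
C₂ = 1.271·[1 − (28.9293·0.215355 − 36.1697·0.292849)/(-7.24040)] = 1.271·0.397523 = 0.505252 mg/L.

0.5053 mg/L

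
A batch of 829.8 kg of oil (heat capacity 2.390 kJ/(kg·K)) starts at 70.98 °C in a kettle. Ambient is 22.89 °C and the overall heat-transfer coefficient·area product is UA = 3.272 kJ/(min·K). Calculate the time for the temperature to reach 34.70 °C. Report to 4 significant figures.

851.1 min

Lumped-capacitance energy balance: M c_p dT/dt = UA(T_amb − T).
τ = M c_p/UA = 606.119 min; T_ss = T_amb = 22.8900 °C.
T(t) = T_ss + (T₀ − T_ss)e^(−t/τ); set T = 34.70:
t = −τ ln[(T − T_ss)/(T₀ − T_ss)] = −606.119 · ln(0.245581) = 851.069 min.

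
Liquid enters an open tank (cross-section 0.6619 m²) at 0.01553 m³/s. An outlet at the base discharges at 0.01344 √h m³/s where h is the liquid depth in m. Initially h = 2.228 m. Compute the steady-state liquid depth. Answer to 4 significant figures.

1.335 m

A dh/dt = Q_in − 0.01344 √h. Steady state requires inflow = outflow:
Q_in = 0.01344 √h_ss ⇒ √h_ss = 0.01553/0.01344 = 1.15551.
h_ss = 1.15551² = 1.33519 m. (Since h₀ = 2.228 m > h_ss, the level will fall toward this value.)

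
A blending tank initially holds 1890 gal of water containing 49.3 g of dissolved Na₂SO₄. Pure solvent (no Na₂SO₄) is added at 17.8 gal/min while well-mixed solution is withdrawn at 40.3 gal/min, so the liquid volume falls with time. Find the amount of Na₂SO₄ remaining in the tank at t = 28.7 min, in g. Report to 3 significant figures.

23.3 g

Let m(t) be the amount of Na₂SO₄. Volume: V(t) = V₀ + (Q_in − Q_out) t = 1890 − 22.500 t; V(28.7) = 1244.2 gal.
Solute balance: dm/dt = 0 − Q_out C = −Q_out m/V(t).
dm/m = −Q_out dt/(V₀ − 22.500 t); integrating gives ln(m/m₀) = −(Q_out/(Q_in−Q_out)) ln(V/V₀).
m = m₀ (V₀/V)^(Q_out/(Q_in−Q_out)) = 49.3 × (1890/1244.2)^(-1.7911) = 23.316 g.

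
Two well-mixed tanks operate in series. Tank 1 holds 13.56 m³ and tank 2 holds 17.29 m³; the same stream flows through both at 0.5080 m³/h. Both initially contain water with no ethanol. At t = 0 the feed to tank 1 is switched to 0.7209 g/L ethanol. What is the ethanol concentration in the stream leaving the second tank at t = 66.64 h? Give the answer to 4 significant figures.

0.4651 g/L

Species balance on tank i: dCᵢ/dt = (Cᵢ₋₁ − Cᵢ)/τᵢ with τᵢ = Vᵢ/Q.
τ₁ = 13.56/0.5080 = 26.6929 h; τ₂ = 17.29/0.5080 = 34.0354 h.
Solving the cascade with C₁(0)=C₂(0)=0 gives C₂(t) = C_in[1 − (τ₁ e^(−t/τ₁) − τ₂ e^(−t/τ₂))/(τ₁ − τ₂)].
At t = 66.64: e^(−t/τ₁) = 0.0823693, e^(−t/τ₂) = 0.141146.
C₂ = 0.7209·[1 − (26.6929·0.0823693 − 34.0354·0.141146)/(-7.34252)] = 0.7209·0.645177 = 0.465108 g/L.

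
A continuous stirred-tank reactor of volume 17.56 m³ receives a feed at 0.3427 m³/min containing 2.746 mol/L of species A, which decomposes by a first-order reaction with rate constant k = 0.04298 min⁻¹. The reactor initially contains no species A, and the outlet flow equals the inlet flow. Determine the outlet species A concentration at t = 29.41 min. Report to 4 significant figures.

0.7210 mol/L

Species balance: V dC/dt = Q C_in − Q C − k V C.
dC/dt = (Q/V) C_in − (Q/V + k) C; effective rate a = Q/V + k = 0.0195159 + 0.04298 = 0.0624959 min⁻¹.
C_ss = Q C_in/(Q + kV) = 0.857508 mol/L; C(t) = C_ss + (C₀ − C_ss) e^(−a t).
C(29.41) = 0.857508 + (-0.857508)·e^(−0.0624959·29.41) = 0.857508 + (-0.857508)·0.159134 = 0.721049 mol/L.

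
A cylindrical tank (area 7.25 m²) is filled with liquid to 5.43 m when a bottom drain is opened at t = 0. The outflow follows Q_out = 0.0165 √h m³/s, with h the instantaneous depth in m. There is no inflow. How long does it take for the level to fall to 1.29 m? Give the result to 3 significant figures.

Unsteady balance on liquid volume: A dh/dt = −0.0165 √h.
∫ h^(−1/2) dh = −(0.0165/A) ∫ dt, giving 2√h = 2√h₀ − (0.0165/A) t.
t = 2A(√h₀ − √h)/0.0165 = 2·7.25·(√5.43 − √1.29)/0.0165
  = 14.500 × (2.3302 − 1.1358) / 0.0165 = 1049.7 s.

1050 s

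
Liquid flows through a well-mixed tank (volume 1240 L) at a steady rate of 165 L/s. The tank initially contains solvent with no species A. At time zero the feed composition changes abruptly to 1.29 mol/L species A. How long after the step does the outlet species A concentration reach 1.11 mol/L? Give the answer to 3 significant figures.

14.8 s

Transient balance on the dissolved component: V dC/dt = Q(C_in − C), so τ = V/Q = 7.5152 s.
C(t) = C_in + (C₀ − C_in) e^(−t/τ). Set C = 1.11 and solve for t:
e^(−t/τ) = (C − C_in)/(C₀ − C_in) = (1.11 − 1.29)/(0 − 1.29) = 0.13953
t = −τ ln(…) = 7.5152 × 1.9694 = 14.801 s.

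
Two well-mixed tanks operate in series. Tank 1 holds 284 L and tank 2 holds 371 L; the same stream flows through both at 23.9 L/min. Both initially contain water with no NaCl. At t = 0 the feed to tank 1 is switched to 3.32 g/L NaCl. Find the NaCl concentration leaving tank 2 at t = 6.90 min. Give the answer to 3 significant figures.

Time constants: τᵢ = Vᵢ/Q for each well-mixed tank.
τ₁ = 284/23.9 = 11.883 min; τ₂ = 371/23.9 = 15.523 min.
Solving the cascade with C₁(0)=C₂(0)=0 gives C₂(t) = C_in[1 − (τ₁ e^(−t/τ₁) − τ₂ e^(−t/τ₂))/(τ₁ − τ₂)].
At t = 6.90: e^(−t/τ₁) = 0.55952, e^(−t/τ₂) = 0.64114.
C₂ = 3.32·[1 − (11.883·0.55952 − 15.523·0.64114)/(-3.6402)] = 3.32·0.092418 = 0.30683 g/L.

0.307 g/L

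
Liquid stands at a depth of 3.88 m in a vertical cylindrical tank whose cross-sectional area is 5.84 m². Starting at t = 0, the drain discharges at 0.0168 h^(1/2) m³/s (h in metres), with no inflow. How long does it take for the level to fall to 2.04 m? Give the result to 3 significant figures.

With no inflow, A dh/dt = −0.0168 √h.
Separate and integrate: 2(√h − √h₀) = −(0.0168/A) t.
t = 2A(√h₀ − √h)/0.0168 = 2·5.84·(√3.88 − √2.04)/0.0168
  = 11.680 × (1.9698 − 1.4283) / 0.0168 = 376.46 s.

376 s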